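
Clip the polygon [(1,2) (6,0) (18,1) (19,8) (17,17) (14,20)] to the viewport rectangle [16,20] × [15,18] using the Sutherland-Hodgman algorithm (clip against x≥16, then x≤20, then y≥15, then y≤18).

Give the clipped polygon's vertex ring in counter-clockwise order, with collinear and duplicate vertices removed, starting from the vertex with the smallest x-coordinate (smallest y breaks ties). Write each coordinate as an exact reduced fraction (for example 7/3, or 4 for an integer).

Clipped polygon: [(16,15) (157/9,15) (17,17) (16,18)]

1. After x ≥ 16: [(16,5/6) (18,1) (19,8) (17,17) (16,18)]
2. After x ≤ 20: [(16,5/6) (18,1) (19,8) (17,17) (16,18)]
3. After y ≥ 15: [(16,15) (157/9,15) (17,17) (16,18)]
4. After y ≤ 18: [(16,15) (157/9,15) (17,17) (16,18)]
5. Canonical ring: [(16,15) (157/9,15) (17,17) (16,18)]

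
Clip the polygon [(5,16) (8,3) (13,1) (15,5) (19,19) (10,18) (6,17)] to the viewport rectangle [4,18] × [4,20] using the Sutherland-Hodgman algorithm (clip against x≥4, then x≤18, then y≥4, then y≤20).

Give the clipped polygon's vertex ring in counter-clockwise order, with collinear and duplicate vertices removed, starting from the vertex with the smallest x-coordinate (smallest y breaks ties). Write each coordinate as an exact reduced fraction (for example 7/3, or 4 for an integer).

1. After x ≥ 4: [(5,16) (8,3) (13,1) (15,5) (19,19) (10,18) (6,17)]
2. After x ≤ 18: [(5,16) (8,3) (13,1) (15,5) (18,31/2) (18,170/9) (10,18) (6,17)]
3. After y ≥ 4: [(5,16) (101/13,4) (29/2,4) (15,5) (18,31/2) (18,170/9) (10,18) (6,17)]
4. After y ≤ 20: [(5,16) (101/13,4) (29/2,4) (15,5) (18,31/2) (18,170/9) (10,18) (6,17)]
5. Canonical ring: [(5,16) (101/13,4) (29/2,4) (15,5) (18,31/2) (18,170/9) (10,18) (6,17)]

Clipped polygon: [(5,16) (101/13,4) (29/2,4) (15,5) (18,31/2) (18,170/9) (10,18) (6,17)]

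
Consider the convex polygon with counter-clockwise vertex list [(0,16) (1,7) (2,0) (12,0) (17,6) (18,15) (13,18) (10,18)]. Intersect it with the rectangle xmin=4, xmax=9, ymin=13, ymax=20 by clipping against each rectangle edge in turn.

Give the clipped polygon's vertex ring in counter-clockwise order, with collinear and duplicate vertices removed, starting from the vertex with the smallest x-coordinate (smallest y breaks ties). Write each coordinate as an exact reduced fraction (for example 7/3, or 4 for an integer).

1. After x ≥ 4: [(4,84/5) (4,0) (12,0) (17,6) (18,15) (13,18) (10,18)]
2. After x ≤ 9: [(9,89/5) (4,84/5) (4,0) (9,0)]
3. After y ≥ 13: [(9,13) (9,89/5) (4,84/5) (4,13)]
4. After y ≤ 20: [(9,13) (9,89/5) (4,84/5) (4,13)]
5. Canonical ring: [(4,13) (9,13) (9,89/5) (4,84/5)]

Clipped polygon: [(4,13) (9,13) (9,89/5) (4,84/5)]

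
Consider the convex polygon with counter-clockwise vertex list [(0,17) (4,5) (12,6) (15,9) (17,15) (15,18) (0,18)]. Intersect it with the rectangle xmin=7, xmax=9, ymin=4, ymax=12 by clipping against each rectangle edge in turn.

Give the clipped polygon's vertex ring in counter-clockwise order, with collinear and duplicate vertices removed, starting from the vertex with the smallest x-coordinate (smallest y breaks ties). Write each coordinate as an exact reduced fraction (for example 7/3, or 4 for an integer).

Clipped polygon: [(7,43/8) (9,45/8) (9,12) (7,12)]

1. After x ≥ 7: [(7,43/8) (12,6) (15,9) (17,15) (15,18) (7,18)]
2. After x ≤ 9: [(7,43/8) (9,45/8) (9,18) (7,18)]
3. After y ≥ 4: [(7,43/8) (9,45/8) (9,18) (7,18)]
4. After y ≤ 12: [(7,12) (7,43/8) (9,45/8) (9,12)]
5. Canonical ring: [(7,43/8) (9,45/8) (9,12) (7,12)]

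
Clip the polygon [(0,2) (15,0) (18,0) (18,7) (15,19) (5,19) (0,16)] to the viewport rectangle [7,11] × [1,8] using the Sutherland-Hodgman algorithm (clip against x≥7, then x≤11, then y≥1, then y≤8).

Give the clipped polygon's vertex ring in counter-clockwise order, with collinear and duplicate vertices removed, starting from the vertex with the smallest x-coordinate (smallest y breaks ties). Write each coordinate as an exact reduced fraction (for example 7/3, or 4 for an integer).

1. After x ≥ 7: [(7,16/15) (15,0) (18,0) (18,7) (15,19) (7,19)]
2. After x ≤ 11: [(7,16/15) (11,8/15) (11,19) (7,19)]
3. After y ≥ 1: [(7,16/15) (15/2,1) (11,1) (11,19) (7,19)]
4. After y ≤ 8: [(7,8) (7,16/15) (15/2,1) (11,1) (11,8)]
5. Canonical ring: [(7,16/15) (15/2,1) (11,1) (11,8) (7,8)]

Clipped polygon: [(7,16/15) (15/2,1) (11,1) (11,8) (7,8)]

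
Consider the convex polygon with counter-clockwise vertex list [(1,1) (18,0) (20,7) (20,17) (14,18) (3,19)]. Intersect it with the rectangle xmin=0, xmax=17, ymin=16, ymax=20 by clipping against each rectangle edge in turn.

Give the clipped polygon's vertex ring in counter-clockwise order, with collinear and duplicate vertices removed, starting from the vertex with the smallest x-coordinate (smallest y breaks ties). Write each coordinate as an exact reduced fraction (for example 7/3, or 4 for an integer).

1. After x ≥ 0: [(1,1) (18,0) (20,7) (20,17) (14,18) (3,19)]
2. After x ≤ 17: [(1,1) (17,1/17) (17,35/2) (14,18) (3,19)]
3. After y ≥ 16: [(8/3,16) (17,16) (17,35/2) (14,18) (3,19)]
4. After y ≤ 20: [(8/3,16) (17,16) (17,35/2) (14,18) (3,19)]
5. Canonical ring: [(8/3,16) (17,16) (17,35/2) (14,18) (3,19)]

Clipped polygon: [(8/3,16) (17,16) (17,35/2) (14,18) (3,19)]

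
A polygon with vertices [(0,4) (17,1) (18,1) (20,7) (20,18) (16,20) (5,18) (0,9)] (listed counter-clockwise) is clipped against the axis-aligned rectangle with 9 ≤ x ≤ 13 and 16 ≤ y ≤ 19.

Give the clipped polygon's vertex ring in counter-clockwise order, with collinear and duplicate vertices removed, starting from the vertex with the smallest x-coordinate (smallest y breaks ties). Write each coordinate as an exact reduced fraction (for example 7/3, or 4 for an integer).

1. After x ≥ 9: [(9,41/17) (17,1) (18,1) (20,7) (20,18) (16,20) (9,206/11)]
2. After x ≤ 13: [(9,41/17) (13,29/17) (13,214/11) (9,206/11)]
3. After y ≥ 16: [(9,16) (13,16) (13,214/11) (9,206/11)]
4. After y ≤ 19: [(9,16) (13,16) (13,19) (21/2,19) (9,206/11)]
5. Canonical ring: [(9,16) (13,16) (13,19) (21/2,19) (9,206/11)]

Clipped polygon: [(9,16) (13,16) (13,19) (21/2,19) (9,206/11)]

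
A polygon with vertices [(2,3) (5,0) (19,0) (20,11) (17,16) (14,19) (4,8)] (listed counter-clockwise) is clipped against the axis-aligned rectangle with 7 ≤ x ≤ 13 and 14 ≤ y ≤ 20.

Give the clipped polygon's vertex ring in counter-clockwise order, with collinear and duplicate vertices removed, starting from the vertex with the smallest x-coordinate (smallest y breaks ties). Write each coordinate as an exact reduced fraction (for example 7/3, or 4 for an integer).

1. After x ≥ 7: [(7,0) (19,0) (20,11) (17,16) (14,19) (7,113/10)]
2. After x ≤ 13: [(7,0) (13,0) (13,179/10) (7,113/10)]
3. After y ≥ 14: [(13,14) (13,179/10) (104/11,14)]
4. After y ≤ 20: [(13,14) (13,179/10) (104/11,14)]
5. Canonical ring: [(104/11,14) (13,14) (13,179/10)]

Clipped polygon: [(104/11,14) (13,14) (13,179/10)]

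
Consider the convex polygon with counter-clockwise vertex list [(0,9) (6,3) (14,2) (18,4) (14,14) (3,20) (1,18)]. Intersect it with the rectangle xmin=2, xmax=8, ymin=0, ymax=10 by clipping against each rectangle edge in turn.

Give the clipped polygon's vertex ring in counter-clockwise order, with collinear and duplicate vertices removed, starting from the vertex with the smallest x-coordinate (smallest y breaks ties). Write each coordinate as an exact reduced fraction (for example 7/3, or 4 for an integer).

Clipped polygon: [(2,7) (6,3) (8,11/4) (8,10) (2,10)]

1. After x ≥ 2: [(2,7) (6,3) (14,2) (18,4) (14,14) (3,20) (2,19)]
2. After x ≤ 8: [(2,7) (6,3) (8,11/4) (8,190/11) (3,20) (2,19)]
3. After y ≥ 0: [(2,7) (6,3) (8,11/4) (8,190/11) (3,20) (2,19)]
4. After y ≤ 10: [(2,10) (2,7) (6,3) (8,11/4) (8,10)]
5. Canonical ring: [(2,7) (6,3) (8,11/4) (8,10) (2,10)]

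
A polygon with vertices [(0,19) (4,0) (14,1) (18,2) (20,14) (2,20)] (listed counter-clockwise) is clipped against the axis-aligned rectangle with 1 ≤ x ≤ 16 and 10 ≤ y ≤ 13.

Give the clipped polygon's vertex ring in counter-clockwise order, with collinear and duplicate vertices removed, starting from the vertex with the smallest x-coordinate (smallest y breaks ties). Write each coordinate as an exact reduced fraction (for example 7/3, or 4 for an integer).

Clipped polygon: [(24/19,13) (36/19,10) (16,10) (16,13)]

1. After x ≥ 1: [(1,39/2) (1,57/4) (4,0) (14,1) (18,2) (20,14) (2,20)]
2. After x ≤ 16: [(1,39/2) (1,57/4) (4,0) (14,1) (16,3/2) (16,46/3) (2,20)]
3. After y ≥ 10: [(1,39/2) (1,57/4) (36/19,10) (16,10) (16,46/3) (2,20)]
4. After y ≤ 13: [(24/19,13) (36/19,10) (16,10) (16,13)]
5. Canonical ring: [(24/19,13) (36/19,10) (16,10) (16,13)]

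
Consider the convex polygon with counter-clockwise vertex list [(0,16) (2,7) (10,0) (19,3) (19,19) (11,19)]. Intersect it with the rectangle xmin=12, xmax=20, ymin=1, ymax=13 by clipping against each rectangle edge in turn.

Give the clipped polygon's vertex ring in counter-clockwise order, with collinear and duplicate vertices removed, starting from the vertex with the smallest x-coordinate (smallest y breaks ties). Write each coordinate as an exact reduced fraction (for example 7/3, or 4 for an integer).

Clipped polygon: [(12,1) (13,1) (19,3) (19,13) (12,13)]

1. After x ≥ 12: [(12,2/3) (19,3) (19,19) (12,19)]
2. After x ≤ 20: [(12,2/3) (19,3) (19,19) (12,19)]
3. After y ≥ 1: [(12,1) (13,1) (19,3) (19,19) (12,19)]
4. After y ≤ 13: [(12,13) (12,1) (13,1) (19,3) (19,13)]
5. Canonical ring: [(12,1) (13,1) (19,3) (19,13) (12,13)]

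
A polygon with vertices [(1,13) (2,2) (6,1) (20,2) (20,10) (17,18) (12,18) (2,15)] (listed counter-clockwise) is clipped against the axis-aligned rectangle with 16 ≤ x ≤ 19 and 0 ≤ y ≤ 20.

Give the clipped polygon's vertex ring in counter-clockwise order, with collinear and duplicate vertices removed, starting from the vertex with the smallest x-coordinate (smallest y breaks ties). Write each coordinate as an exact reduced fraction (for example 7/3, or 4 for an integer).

1. After x ≥ 16: [(16,12/7) (20,2) (20,10) (17,18) (16,18)]
2. After x ≤ 19: [(16,12/7) (19,27/14) (19,38/3) (17,18) (16,18)]
3. After y ≥ 0: [(16,12/7) (19,27/14) (19,38/3) (17,18) (16,18)]
4. After y ≤ 20: [(16,12/7) (19,27/14) (19,38/3) (17,18) (16,18)]
5. Canonical ring: [(16,12/7) (19,27/14) (19,38/3) (17,18) (16,18)]

Clipped polygon: [(16,12/7) (19,27/14) (19,38/3) (17,18) (16,18)]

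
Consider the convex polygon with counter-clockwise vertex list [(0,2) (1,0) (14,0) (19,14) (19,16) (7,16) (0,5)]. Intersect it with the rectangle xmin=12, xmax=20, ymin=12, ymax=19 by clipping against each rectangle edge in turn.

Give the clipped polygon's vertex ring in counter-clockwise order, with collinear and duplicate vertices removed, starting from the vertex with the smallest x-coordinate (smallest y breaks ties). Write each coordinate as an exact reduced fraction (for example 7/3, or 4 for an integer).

1. After x ≥ 12: [(12,0) (14,0) (19,14) (19,16) (12,16)]
2. After x ≤ 20: [(12,0) (14,0) (19,14) (19,16) (12,16)]
3. After y ≥ 12: [(12,12) (128/7,12) (19,14) (19,16) (12,16)]
4. After y ≤ 19: [(12,12) (128/7,12) (19,14) (19,16) (12,16)]
5. Canonical ring: [(12,12) (128/7,12) (19,14) (19,16) (12,16)]

Clipped polygon: [(12,12) (128/7,12) (19,14) (19,16) (12,16)]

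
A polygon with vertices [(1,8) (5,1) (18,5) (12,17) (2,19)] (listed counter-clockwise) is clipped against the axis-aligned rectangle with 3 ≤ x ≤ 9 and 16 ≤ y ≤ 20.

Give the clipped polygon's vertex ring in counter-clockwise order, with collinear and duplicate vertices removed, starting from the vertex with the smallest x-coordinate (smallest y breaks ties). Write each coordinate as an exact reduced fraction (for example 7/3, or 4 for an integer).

Clipped polygon: [(3,16) (9,16) (9,88/5) (3,94/5)]

1. After x ≥ 3: [(3,9/2) (5,1) (18,5) (12,17) (3,94/5)]
2. After x ≤ 9: [(3,9/2) (5,1) (9,29/13) (9,88/5) (3,94/5)]
3. After y ≥ 16: [(3,16) (9,16) (9,88/5) (3,94/5)]
4. After y ≤ 20: [(3,16) (9,16) (9,88/5) (3,94/5)]
5. Canonical ring: [(3,16) (9,16) (9,88/5) (3,94/5)]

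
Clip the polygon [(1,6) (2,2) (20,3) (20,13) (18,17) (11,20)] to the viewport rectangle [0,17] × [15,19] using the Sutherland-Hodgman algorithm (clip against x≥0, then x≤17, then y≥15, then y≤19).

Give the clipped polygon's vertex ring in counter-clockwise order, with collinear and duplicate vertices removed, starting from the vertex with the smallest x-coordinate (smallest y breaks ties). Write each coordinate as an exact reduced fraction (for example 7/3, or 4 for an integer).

1. After x ≥ 0: [(1,6) (2,2) (20,3) (20,13) (18,17) (11,20)]
2. After x ≤ 17: [(1,6) (2,2) (17,17/6) (17,122/7) (11,20)]
3. After y ≥ 15: [(52/7,15) (17,15) (17,122/7) (11,20)]
4. After y ≤ 19: [(72/7,19) (52/7,15) (17,15) (17,122/7) (40/3,19)]
5. Canonical ring: [(52/7,15) (17,15) (17,122/7) (40/3,19) (72/7,19)]

Clipped polygon: [(52/7,15) (17,15) (17,122/7) (40/3,19) (72/7,19)]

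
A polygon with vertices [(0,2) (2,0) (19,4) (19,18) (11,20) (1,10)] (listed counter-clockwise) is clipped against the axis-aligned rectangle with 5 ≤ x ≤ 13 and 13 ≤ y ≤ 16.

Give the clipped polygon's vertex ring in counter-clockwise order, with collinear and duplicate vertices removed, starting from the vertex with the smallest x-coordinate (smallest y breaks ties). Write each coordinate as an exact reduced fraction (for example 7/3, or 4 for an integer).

1. After x ≥ 5: [(5,12/17) (19,4) (19,18) (11,20) (5,14)]
2. After x ≤ 13: [(5,12/17) (13,44/17) (13,39/2) (11,20) (5,14)]
3. After y ≥ 13: [(5,13) (13,13) (13,39/2) (11,20) (5,14)]
4. After y ≤ 16: [(5,13) (13,13) (13,16) (7,16) (5,14)]
5. Canonical ring: [(5,13) (13,13) (13,16) (7,16) (5,14)]

Clipped polygon: [(5,13) (13,13) (13,16) (7,16) (5,14)]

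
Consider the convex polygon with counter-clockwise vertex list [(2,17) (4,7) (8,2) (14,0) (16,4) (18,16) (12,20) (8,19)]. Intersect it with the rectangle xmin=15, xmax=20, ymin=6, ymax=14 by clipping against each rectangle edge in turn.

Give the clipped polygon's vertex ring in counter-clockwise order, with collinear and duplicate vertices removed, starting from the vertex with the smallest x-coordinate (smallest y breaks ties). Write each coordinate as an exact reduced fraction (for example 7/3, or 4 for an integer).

Clipped polygon: [(15,6) (49/3,6) (53/3,14) (15,14)]

1. After x ≥ 15: [(15,2) (16,4) (18,16) (15,18)]
2. After x ≤ 20: [(15,2) (16,4) (18,16) (15,18)]
3. After y ≥ 6: [(15,6) (49/3,6) (18,16) (15,18)]
4. After y ≤ 14: [(15,14) (15,6) (49/3,6) (53/3,14)]
5. Canonical ring: [(15,6) (49/3,6) (53/3,14) (15,14)]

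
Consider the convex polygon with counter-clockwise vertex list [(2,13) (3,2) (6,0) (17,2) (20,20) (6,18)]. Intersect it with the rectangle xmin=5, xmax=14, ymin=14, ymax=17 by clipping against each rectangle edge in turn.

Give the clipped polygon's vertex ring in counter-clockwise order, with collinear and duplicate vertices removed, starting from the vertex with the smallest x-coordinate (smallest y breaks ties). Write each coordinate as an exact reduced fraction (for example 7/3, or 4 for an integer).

1. After x ≥ 5: [(5,67/4) (5,2/3) (6,0) (17,2) (20,20) (6,18)]
2. After x ≤ 14: [(5,67/4) (5,2/3) (6,0) (14,16/11) (14,134/7) (6,18)]
3. After y ≥ 14: [(5,67/4) (5,14) (14,14) (14,134/7) (6,18)]
4. After y ≤ 17: [(26/5,17) (5,67/4) (5,14) (14,14) (14,17)]
5. Canonical ring: [(5,14) (14,14) (14,17) (26/5,17) (5,67/4)]

Clipped polygon: [(5,14) (14,14) (14,17) (26/5,17) (5,67/4)]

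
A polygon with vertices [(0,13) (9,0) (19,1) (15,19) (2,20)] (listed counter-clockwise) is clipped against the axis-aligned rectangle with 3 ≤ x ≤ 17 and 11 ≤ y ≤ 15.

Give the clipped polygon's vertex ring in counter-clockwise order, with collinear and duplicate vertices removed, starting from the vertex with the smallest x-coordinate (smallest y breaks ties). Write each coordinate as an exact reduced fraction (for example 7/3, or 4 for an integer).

1. After x ≥ 3: [(3,26/3) (9,0) (19,1) (15,19) (3,259/13)]
2. After x ≤ 17: [(3,26/3) (9,0) (17,4/5) (17,10) (15,19) (3,259/13)]
3. After y ≥ 11: [(3,11) (151/9,11) (15,19) (3,259/13)]
4. After y ≤ 15: [(3,15) (3,11) (151/9,11) (143/9,15)]
5. Canonical ring: [(3,11) (151/9,11) (143/9,15) (3,15)]

Clipped polygon: [(3,11) (151/9,11) (143/9,15) (3,15)]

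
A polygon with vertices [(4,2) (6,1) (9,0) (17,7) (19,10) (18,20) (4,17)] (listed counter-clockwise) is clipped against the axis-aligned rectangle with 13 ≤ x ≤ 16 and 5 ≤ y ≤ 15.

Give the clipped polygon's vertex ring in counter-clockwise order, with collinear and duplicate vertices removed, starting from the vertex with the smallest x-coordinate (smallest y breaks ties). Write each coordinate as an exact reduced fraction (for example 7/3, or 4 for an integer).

1. After x ≥ 13: [(13,7/2) (17,7) (19,10) (18,20) (13,265/14)]
2. After x ≤ 16: [(13,7/2) (16,49/8) (16,137/7) (13,265/14)]
3. After y ≥ 5: [(13,5) (103/7,5) (16,49/8) (16,137/7) (13,265/14)]
4. After y ≤ 15: [(13,15) (13,5) (103/7,5) (16,49/8) (16,15)]
5. Canonical ring: [(13,5) (103/7,5) (16,49/8) (16,15) (13,15)]

Clipped polygon: [(13,5) (103/7,5) (16,49/8) (16,15) (13,15)]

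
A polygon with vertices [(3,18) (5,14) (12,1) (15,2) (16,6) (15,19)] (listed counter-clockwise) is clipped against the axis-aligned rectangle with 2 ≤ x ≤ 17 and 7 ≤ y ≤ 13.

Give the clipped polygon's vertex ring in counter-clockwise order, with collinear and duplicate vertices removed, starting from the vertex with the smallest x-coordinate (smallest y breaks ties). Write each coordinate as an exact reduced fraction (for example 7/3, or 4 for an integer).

1. After x ≥ 2: [(3,18) (5,14) (12,1) (15,2) (16,6) (15,19)]
2. After x ≤ 17: [(3,18) (5,14) (12,1) (15,2) (16,6) (15,19)]
3. After y ≥ 7: [(3,18) (5,14) (114/13,7) (207/13,7) (15,19)]
4. After y ≤ 13: [(72/13,13) (114/13,7) (207/13,7) (201/13,13)]
5. Canonical ring: [(72/13,13) (114/13,7) (207/13,7) (201/13,13)]

Clipped polygon: [(72/13,13) (114/13,7) (207/13,7) (201/13,13)]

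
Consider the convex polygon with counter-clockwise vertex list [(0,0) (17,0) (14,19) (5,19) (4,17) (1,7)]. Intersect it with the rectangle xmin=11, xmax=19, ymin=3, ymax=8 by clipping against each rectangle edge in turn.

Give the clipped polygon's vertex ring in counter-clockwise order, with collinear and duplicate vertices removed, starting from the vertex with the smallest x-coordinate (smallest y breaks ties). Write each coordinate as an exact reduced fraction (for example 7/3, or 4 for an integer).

Clipped polygon: [(11,3) (314/19,3) (299/19,8) (11,8)]

1. After x ≥ 11: [(11,0) (17,0) (14,19) (11,19)]
2. After x ≤ 19: [(11,0) (17,0) (14,19) (11,19)]
3. After y ≥ 3: [(11,3) (314/19,3) (14,19) (11,19)]
4. After y ≤ 8: [(11,8) (11,3) (314/19,3) (299/19,8)]
5. Canonical ring: [(11,3) (314/19,3) (299/19,8) (11,8)]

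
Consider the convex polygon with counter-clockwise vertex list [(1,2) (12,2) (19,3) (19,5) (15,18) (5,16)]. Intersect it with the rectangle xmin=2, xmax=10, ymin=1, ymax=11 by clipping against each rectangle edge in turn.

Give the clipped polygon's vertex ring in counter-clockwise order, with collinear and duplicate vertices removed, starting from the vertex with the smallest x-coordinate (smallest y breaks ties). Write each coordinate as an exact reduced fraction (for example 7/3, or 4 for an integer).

Clipped polygon: [(2,2) (10,2) (10,11) (25/7,11) (2,11/2)]

1. After x ≥ 2: [(2,11/2) (2,2) (12,2) (19,3) (19,5) (15,18) (5,16)]
2. After x ≤ 10: [(2,11/2) (2,2) (10,2) (10,17) (5,16)]
3. After y ≥ 1: [(2,11/2) (2,2) (10,2) (10,17) (5,16)]
4. After y ≤ 11: [(25/7,11) (2,11/2) (2,2) (10,2) (10,11)]
5. Canonical ring: [(2,2) (10,2) (10,11) (25/7,11) (2,11/2)]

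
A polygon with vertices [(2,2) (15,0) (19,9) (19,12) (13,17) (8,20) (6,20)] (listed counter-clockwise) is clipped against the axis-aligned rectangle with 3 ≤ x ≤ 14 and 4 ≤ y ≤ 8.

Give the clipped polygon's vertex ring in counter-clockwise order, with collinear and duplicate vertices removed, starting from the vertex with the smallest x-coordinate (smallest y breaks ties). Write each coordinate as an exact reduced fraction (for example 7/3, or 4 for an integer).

1. After x ≥ 3: [(3,13/2) (3,24/13) (15,0) (19,9) (19,12) (13,17) (8,20) (6,20)]
2. After x ≤ 14: [(3,13/2) (3,24/13) (14,2/13) (14,97/6) (13,17) (8,20) (6,20)]
3. After y ≥ 4: [(3,13/2) (3,4) (14,4) (14,97/6) (13,17) (8,20) (6,20)]
4. After y ≤ 8: [(10/3,8) (3,13/2) (3,4) (14,4) (14,8)]
5. Canonical ring: [(3,4) (14,4) (14,8) (10/3,8) (3,13/2)]

Clipped polygon: [(3,4) (14,4) (14,8) (10/3,8) (3,13/2)]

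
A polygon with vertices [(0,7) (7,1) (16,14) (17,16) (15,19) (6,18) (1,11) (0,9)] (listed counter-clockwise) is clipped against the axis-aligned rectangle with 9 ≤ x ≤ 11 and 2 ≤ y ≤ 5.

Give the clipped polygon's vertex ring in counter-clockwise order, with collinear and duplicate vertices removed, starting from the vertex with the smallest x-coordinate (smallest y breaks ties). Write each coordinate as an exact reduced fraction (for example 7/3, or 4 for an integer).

Clipped polygon: [(9,35/9) (127/13,5) (9,5)]

1. After x ≥ 9: [(9,35/9) (16,14) (17,16) (15,19) (9,55/3)]
2. After x ≤ 11: [(9,35/9) (11,61/9) (11,167/9) (9,55/3)]
3. After y ≥ 2: [(9,35/9) (11,61/9) (11,167/9) (9,55/3)]
4. After y ≤ 5: [(9,5) (9,35/9) (127/13,5)]
5. Canonical ring: [(9,35/9) (127/13,5) (9,5)]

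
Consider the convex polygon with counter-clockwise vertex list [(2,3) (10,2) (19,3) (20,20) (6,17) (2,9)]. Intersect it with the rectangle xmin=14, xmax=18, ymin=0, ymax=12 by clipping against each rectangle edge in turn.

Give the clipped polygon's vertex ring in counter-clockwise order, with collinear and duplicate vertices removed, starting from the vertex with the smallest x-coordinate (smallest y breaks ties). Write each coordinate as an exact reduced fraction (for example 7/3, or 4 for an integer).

1. After x ≥ 14: [(14,22/9) (19,3) (20,20) (14,131/7)]
2. After x ≤ 18: [(14,22/9) (18,26/9) (18,137/7) (14,131/7)]
3. After y ≥ 0: [(14,22/9) (18,26/9) (18,137/7) (14,131/7)]
4. After y ≤ 12: [(14,12) (14,22/9) (18,26/9) (18,12)]
5. Canonical ring: [(14,22/9) (18,26/9) (18,12) (14,12)]

Clipped polygon: [(14,22/9) (18,26/9) (18,12) (14,12)]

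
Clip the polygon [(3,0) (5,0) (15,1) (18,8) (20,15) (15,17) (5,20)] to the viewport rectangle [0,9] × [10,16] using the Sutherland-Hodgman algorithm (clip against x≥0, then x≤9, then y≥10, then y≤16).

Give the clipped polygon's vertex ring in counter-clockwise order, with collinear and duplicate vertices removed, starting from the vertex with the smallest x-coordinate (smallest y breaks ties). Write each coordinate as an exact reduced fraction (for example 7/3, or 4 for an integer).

1. After x ≥ 0: [(3,0) (5,0) (15,1) (18,8) (20,15) (15,17) (5,20)]
2. After x ≤ 9: [(3,0) (5,0) (9,2/5) (9,94/5) (5,20)]
3. After y ≥ 10: [(4,10) (9,10) (9,94/5) (5,20)]
4. After y ≤ 16: [(23/5,16) (4,10) (9,10) (9,16)]
5. Canonical ring: [(4,10) (9,10) (9,16) (23/5,16)]

Clipped polygon: [(4,10) (9,10) (9,16) (23/5,16)]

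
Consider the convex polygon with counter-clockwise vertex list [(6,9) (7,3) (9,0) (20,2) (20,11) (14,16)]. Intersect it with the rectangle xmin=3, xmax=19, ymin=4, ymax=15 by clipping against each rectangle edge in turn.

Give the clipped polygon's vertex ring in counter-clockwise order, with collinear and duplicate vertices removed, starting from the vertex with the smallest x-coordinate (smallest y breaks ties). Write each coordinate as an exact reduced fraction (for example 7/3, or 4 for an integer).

Clipped polygon: [(6,9) (41/6,4) (19,4) (19,71/6) (76/5,15) (90/7,15)]

1. After x ≥ 3: [(6,9) (7,3) (9,0) (20,2) (20,11) (14,16)]
2. After x ≤ 19: [(6,9) (7,3) (9,0) (19,20/11) (19,71/6) (14,16)]
3. After y ≥ 4: [(6,9) (41/6,4) (19,4) (19,71/6) (14,16)]
4. After y ≤ 15: [(90/7,15) (6,9) (41/6,4) (19,4) (19,71/6) (76/5,15)]
5. Canonical ring: [(6,9) (41/6,4) (19,4) (19,71/6) (76/5,15) (90/7,15)]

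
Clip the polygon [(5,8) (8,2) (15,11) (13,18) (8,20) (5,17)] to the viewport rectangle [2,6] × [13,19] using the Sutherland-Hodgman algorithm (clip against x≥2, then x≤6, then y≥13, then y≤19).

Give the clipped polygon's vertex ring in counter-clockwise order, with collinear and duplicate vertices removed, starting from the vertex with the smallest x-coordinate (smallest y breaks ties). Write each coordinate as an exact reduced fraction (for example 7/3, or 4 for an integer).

1. After x ≥ 2: [(5,8) (8,2) (15,11) (13,18) (8,20) (5,17)]
2. After x ≤ 6: [(5,8) (6,6) (6,18) (5,17)]
3. After y ≥ 13: [(5,13) (6,13) (6,18) (5,17)]
4. After y ≤ 19: [(5,13) (6,13) (6,18) (5,17)]
5. Canonical ring: [(5,13) (6,13) (6,18) (5,17)]

Clipped polygon: [(5,13) (6,13) (6,18) (5,17)]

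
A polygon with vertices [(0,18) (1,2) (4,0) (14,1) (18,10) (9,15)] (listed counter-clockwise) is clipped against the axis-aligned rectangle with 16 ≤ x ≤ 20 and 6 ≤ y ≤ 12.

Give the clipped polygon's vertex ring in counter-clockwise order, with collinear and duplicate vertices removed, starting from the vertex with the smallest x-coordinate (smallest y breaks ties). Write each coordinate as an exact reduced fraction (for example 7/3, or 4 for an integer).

Clipped polygon: [(16,6) (146/9,6) (18,10) (16,100/9)]

1. After x ≥ 16: [(16,11/2) (18,10) (16,100/9)]
2. After x ≤ 20: [(16,11/2) (18,10) (16,100/9)]
3. After y ≥ 6: [(16,6) (146/9,6) (18,10) (16,100/9)]
4. After y ≤ 12: [(16,6) (146/9,6) (18,10) (16,100/9)]
5. Canonical ring: [(16,6) (146/9,6) (18,10) (16,100/9)]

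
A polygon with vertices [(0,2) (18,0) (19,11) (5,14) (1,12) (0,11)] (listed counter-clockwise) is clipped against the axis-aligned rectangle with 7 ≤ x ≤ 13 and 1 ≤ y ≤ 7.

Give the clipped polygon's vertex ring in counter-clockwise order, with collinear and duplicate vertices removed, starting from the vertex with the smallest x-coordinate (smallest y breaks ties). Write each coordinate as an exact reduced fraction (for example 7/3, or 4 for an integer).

Clipped polygon: [(7,11/9) (9,1) (13,1) (13,7) (7,7)]

1. After x ≥ 7: [(7,11/9) (18,0) (19,11) (7,95/7)]
2. After x ≤ 13: [(7,11/9) (13,5/9) (13,86/7) (7,95/7)]
3. After y ≥ 1: [(7,11/9) (9,1) (13,1) (13,86/7) (7,95/7)]
4. After y ≤ 7: [(7,7) (7,11/9) (9,1) (13,1) (13,7)]
5. Canonical ring: [(7,11/9) (9,1) (13,1) (13,7) (7,7)]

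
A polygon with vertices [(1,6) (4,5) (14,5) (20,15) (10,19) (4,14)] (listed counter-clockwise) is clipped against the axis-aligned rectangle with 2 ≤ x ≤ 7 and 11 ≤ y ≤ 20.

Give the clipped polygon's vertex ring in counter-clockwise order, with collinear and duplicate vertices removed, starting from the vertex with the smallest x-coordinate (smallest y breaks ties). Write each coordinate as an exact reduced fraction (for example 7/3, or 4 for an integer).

1. After x ≥ 2: [(2,26/3) (2,17/3) (4,5) (14,5) (20,15) (10,19) (4,14)]
2. After x ≤ 7: [(2,26/3) (2,17/3) (4,5) (7,5) (7,33/2) (4,14)]
3. After y ≥ 11: [(23/8,11) (7,11) (7,33/2) (4,14)]
4. After y ≤ 20: [(23/8,11) (7,11) (7,33/2) (4,14)]
5. Canonical ring: [(23/8,11) (7,11) (7,33/2) (4,14)]

Clipped polygon: [(23/8,11) (7,11) (7,33/2) (4,14)]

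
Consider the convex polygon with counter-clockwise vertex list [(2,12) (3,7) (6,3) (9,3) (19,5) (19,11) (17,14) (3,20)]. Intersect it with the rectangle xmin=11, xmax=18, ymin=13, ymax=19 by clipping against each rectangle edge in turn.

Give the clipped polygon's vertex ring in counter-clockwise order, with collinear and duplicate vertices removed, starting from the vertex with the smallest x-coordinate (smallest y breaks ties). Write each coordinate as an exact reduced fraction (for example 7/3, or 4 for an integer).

Clipped polygon: [(11,13) (53/3,13) (17,14) (11,116/7)]

1. After x ≥ 11: [(11,17/5) (19,5) (19,11) (17,14) (11,116/7)]
2. After x ≤ 18: [(11,17/5) (18,24/5) (18,25/2) (17,14) (11,116/7)]
3. After y ≥ 13: [(11,13) (53/3,13) (17,14) (11,116/7)]
4. After y ≤ 19: [(11,13) (53/3,13) (17,14) (11,116/7)]
5. Canonical ring: [(11,13) (53/3,13) (17,14) (11,116/7)]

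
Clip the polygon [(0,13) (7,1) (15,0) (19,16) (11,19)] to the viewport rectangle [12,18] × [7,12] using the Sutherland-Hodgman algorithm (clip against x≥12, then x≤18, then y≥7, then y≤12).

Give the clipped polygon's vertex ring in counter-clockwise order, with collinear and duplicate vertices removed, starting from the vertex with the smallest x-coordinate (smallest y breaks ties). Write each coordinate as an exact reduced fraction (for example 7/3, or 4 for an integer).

Clipped polygon: [(12,7) (67/4,7) (18,12) (12,12)]

1. After x ≥ 12: [(12,3/8) (15,0) (19,16) (12,149/8)]
2. After x ≤ 18: [(12,3/8) (15,0) (18,12) (18,131/8) (12,149/8)]
3. After y ≥ 7: [(12,7) (67/4,7) (18,12) (18,131/8) (12,149/8)]
4. After y ≤ 12: [(12,12) (12,7) (67/4,7) (18,12) (18,12)]
5. Canonical ring: [(12,7) (67/4,7) (18,12) (12,12)]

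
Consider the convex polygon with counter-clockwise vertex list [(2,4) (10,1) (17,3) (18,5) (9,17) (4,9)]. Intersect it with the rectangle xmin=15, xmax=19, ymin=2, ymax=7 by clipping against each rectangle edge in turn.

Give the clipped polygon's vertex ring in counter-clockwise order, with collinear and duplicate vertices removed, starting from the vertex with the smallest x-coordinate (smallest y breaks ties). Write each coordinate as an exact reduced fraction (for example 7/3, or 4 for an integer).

1. After x ≥ 15: [(15,17/7) (17,3) (18,5) (15,9)]
2. After x ≤ 19: [(15,17/7) (17,3) (18,5) (15,9)]
3. After y ≥ 2: [(15,17/7) (17,3) (18,5) (15,9)]
4. After y ≤ 7: [(15,7) (15,17/7) (17,3) (18,5) (33/2,7)]
5. Canonical ring: [(15,17/7) (17,3) (18,5) (33/2,7) (15,7)]

Clipped polygon: [(15,17/7) (17,3) (18,5) (33/2,7) (15,7)]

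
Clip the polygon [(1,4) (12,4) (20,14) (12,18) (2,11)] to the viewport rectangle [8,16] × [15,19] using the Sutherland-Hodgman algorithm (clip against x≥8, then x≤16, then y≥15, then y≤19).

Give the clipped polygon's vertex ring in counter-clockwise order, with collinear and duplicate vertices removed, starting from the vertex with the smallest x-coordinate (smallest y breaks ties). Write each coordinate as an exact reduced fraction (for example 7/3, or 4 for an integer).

Clipped polygon: [(8,15) (16,15) (16,16) (12,18) (8,76/5)]

1. After x ≥ 8: [(8,4) (12,4) (20,14) (12,18) (8,76/5)]
2. After x ≤ 16: [(8,4) (12,4) (16,9) (16,16) (12,18) (8,76/5)]
3. After y ≥ 15: [(8,15) (16,15) (16,16) (12,18) (8,76/5)]
4. After y ≤ 19: [(8,15) (16,15) (16,16) (12,18) (8,76/5)]
5. Canonical ring: [(8,15) (16,15) (16,16) (12,18) (8,76/5)]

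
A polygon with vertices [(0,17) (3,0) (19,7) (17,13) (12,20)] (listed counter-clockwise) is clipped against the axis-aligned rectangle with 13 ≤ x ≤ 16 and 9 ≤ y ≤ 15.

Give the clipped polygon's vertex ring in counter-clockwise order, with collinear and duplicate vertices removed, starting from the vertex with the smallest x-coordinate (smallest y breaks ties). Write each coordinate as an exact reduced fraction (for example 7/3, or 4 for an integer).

1. After x ≥ 13: [(13,35/8) (19,7) (17,13) (13,93/5)]
2. After x ≤ 16: [(13,35/8) (16,91/16) (16,72/5) (13,93/5)]
3. After y ≥ 9: [(13,9) (16,9) (16,72/5) (13,93/5)]
4. After y ≤ 15: [(13,15) (13,9) (16,9) (16,72/5) (109/7,15)]
5. Canonical ring: [(13,9) (16,9) (16,72/5) (109/7,15) (13,15)]

Clipped polygon: [(13,9) (16,9) (16,72/5) (109/7,15) (13,15)]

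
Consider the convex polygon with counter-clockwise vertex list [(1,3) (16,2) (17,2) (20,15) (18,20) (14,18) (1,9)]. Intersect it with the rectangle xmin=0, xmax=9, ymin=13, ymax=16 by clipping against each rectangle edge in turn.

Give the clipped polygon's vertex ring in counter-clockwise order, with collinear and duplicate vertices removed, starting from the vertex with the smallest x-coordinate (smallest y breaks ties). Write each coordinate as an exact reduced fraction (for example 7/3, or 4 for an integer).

1. After x ≥ 0: [(1,3) (16,2) (17,2) (20,15) (18,20) (14,18) (1,9)]
2. After x ≤ 9: [(1,3) (9,37/15) (9,189/13) (1,9)]
3. After y ≥ 13: [(9,13) (9,189/13) (61/9,13)]
4. After y ≤ 16: [(9,13) (9,189/13) (61/9,13)]
5. Canonical ring: [(61/9,13) (9,13) (9,189/13)]

Clipped polygon: [(61/9,13) (9,13) (9,189/13)]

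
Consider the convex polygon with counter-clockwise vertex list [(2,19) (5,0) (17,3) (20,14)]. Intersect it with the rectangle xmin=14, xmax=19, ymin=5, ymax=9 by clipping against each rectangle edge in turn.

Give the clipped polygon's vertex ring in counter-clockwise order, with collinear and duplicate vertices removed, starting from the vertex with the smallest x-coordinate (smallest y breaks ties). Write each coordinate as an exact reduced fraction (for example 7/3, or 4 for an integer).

Clipped polygon: [(14,5) (193/11,5) (205/11,9) (14,9)]

1. After x ≥ 14: [(14,47/3) (14,9/4) (17,3) (20,14)]
2. After x ≤ 19: [(19,257/18) (14,47/3) (14,9/4) (17,3) (19,31/3)]
3. After y ≥ 5: [(19,257/18) (14,47/3) (14,5) (193/11,5) (19,31/3)]
4. After y ≤ 9: [(14,9) (14,5) (193/11,5) (205/11,9)]
5. Canonical ring: [(14,5) (193/11,5) (205/11,9) (14,9)]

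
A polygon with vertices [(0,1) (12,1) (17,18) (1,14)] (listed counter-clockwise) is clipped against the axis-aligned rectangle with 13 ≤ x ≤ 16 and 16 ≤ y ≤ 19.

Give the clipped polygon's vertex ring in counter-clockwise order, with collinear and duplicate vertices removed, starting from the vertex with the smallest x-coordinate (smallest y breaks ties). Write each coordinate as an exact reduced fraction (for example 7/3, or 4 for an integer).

Clipped polygon: [(13,16) (16,16) (16,71/4) (13,17)]

1. After x ≥ 13: [(13,22/5) (17,18) (13,17)]
2. After x ≤ 16: [(13,22/5) (16,73/5) (16,71/4) (13,17)]
3. After y ≥ 16: [(13,16) (16,16) (16,71/4) (13,17)]
4. After y ≤ 19: [(13,16) (16,16) (16,71/4) (13,17)]
5. Canonical ring: [(13,16) (16,16) (16,71/4) (13,17)]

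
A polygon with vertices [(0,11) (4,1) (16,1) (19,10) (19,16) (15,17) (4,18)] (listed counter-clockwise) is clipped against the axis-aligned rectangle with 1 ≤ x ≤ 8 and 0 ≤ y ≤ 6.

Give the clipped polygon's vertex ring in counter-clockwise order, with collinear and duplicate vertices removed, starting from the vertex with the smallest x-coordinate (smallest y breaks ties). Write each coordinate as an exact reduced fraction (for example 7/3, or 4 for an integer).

1. After x ≥ 1: [(1,51/4) (1,17/2) (4,1) (16,1) (19,10) (19,16) (15,17) (4,18)]
2. After x ≤ 8: [(1,51/4) (1,17/2) (4,1) (8,1) (8,194/11) (4,18)]
3. After y ≥ 0: [(1,51/4) (1,17/2) (4,1) (8,1) (8,194/11) (4,18)]
4. After y ≤ 6: [(2,6) (4,1) (8,1) (8,6)]
5. Canonical ring: [(2,6) (4,1) (8,1) (8,6)]

Clipped polygon: [(2,6) (4,1) (8,1) (8,6)]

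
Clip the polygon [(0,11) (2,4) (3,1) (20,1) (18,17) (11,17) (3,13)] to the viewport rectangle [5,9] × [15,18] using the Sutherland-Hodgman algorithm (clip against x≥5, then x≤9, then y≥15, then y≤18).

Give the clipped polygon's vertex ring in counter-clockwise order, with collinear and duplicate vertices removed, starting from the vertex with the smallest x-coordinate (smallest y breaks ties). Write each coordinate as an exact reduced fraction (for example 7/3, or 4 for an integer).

1. After x ≥ 5: [(5,1) (20,1) (18,17) (11,17) (5,14)]
2. After x ≤ 9: [(5,1) (9,1) (9,16) (5,14)]
3. After y ≥ 15: [(9,15) (9,16) (7,15)]
4. After y ≤ 18: [(9,15) (9,16) (7,15)]
5. Canonical ring: [(7,15) (9,15) (9,16)]

Clipped polygon: [(7,15) (9,15) (9,16)]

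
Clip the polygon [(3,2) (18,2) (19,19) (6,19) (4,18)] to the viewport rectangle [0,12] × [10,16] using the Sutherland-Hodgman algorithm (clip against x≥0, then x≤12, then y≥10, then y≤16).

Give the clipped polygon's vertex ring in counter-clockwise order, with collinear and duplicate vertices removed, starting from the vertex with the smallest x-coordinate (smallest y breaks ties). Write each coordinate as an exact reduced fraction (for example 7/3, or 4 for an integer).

Clipped polygon: [(7/2,10) (12,10) (12,16) (31/8,16)]

1. After x ≥ 0: [(3,2) (18,2) (19,19) (6,19) (4,18)]
2. After x ≤ 12: [(3,2) (12,2) (12,19) (6,19) (4,18)]
3. After y ≥ 10: [(7/2,10) (12,10) (12,19) (6,19) (4,18)]
4. After y ≤ 16: [(31/8,16) (7/2,10) (12,10) (12,16)]
5. Canonical ring: [(7/2,10) (12,10) (12,16) (31/8,16)]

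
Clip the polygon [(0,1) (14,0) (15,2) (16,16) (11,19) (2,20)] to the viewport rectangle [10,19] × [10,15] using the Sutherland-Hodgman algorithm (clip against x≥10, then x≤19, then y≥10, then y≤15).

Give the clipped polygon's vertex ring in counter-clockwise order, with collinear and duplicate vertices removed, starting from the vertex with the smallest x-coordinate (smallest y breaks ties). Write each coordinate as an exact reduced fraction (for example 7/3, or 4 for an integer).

Clipped polygon: [(10,10) (109/7,10) (223/14,15) (10,15)]

1. After x ≥ 10: [(10,2/7) (14,0) (15,2) (16,16) (11,19) (10,172/9)]
2. After x ≤ 19: [(10,2/7) (14,0) (15,2) (16,16) (11,19) (10,172/9)]
3. After y ≥ 10: [(10,10) (109/7,10) (16,16) (11,19) (10,172/9)]
4. After y ≤ 15: [(10,15) (10,10) (109/7,10) (223/14,15)]
5. Canonical ring: [(10,10) (109/7,10) (223/14,15) (10,15)]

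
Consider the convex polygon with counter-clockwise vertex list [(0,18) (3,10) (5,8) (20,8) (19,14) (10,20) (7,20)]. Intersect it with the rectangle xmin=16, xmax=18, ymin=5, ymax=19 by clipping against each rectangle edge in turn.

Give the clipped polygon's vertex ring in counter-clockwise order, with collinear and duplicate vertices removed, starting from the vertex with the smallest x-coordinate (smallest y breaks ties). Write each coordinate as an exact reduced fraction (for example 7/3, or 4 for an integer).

Clipped polygon: [(16,8) (18,8) (18,44/3) (16,16)]

1. After x ≥ 16: [(16,8) (20,8) (19,14) (16,16)]
2. After x ≤ 18: [(16,8) (18,8) (18,44/3) (16,16)]
3. After y ≥ 5: [(16,8) (18,8) (18,44/3) (16,16)]
4. After y ≤ 19: [(16,8) (18,8) (18,44/3) (16,16)]
5. Canonical ring: [(16,8) (18,8) (18,44/3) (16,16)]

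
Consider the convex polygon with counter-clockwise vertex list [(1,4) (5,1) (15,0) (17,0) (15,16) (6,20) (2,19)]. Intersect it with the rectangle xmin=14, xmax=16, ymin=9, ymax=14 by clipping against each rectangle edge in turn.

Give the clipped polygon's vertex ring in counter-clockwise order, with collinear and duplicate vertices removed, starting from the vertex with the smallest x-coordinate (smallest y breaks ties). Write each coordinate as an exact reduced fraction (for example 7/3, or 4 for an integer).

1. After x ≥ 14: [(14,1/10) (15,0) (17,0) (15,16) (14,148/9)]
2. After x ≤ 16: [(14,1/10) (15,0) (16,0) (16,8) (15,16) (14,148/9)]
3. After y ≥ 9: [(14,9) (127/8,9) (15,16) (14,148/9)]
4. After y ≤ 14: [(14,14) (14,9) (127/8,9) (61/4,14)]
5. Canonical ring: [(14,9) (127/8,9) (61/4,14) (14,14)]

Clipped polygon: [(14,9) (127/8,9) (61/4,14) (14,14)]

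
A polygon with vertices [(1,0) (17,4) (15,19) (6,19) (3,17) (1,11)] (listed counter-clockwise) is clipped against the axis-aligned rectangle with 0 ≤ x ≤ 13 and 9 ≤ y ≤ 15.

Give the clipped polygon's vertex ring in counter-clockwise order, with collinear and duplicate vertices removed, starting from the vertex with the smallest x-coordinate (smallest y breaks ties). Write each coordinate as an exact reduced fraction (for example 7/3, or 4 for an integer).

Clipped polygon: [(1,9) (13,9) (13,15) (7/3,15) (1,11)]

1. After x ≥ 0: [(1,0) (17,4) (15,19) (6,19) (3,17) (1,11)]
2. After x ≤ 13: [(1,0) (13,3) (13,19) (6,19) (3,17) (1,11)]
3. After y ≥ 9: [(1,9) (13,9) (13,19) (6,19) (3,17) (1,11)]
4. After y ≤ 15: [(1,9) (13,9) (13,15) (7/3,15) (1,11)]
5. Canonical ring: [(1,9) (13,9) (13,15) (7/3,15) (1,11)]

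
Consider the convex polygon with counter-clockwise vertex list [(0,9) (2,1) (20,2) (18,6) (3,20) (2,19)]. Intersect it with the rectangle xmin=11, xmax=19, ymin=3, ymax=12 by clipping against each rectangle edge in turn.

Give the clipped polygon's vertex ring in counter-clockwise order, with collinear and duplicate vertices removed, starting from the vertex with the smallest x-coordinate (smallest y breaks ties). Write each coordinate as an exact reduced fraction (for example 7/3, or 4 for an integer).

1. After x ≥ 11: [(11,3/2) (20,2) (18,6) (11,188/15)]
2. After x ≤ 19: [(11,3/2) (19,35/18) (19,4) (18,6) (11,188/15)]
3. After y ≥ 3: [(11,3) (19,3) (19,4) (18,6) (11,188/15)]
4. After y ≤ 12: [(11,12) (11,3) (19,3) (19,4) (18,6) (81/7,12)]
5. Canonical ring: [(11,3) (19,3) (19,4) (18,6) (81/7,12) (11,12)]

Clipped polygon: [(11,3) (19,3) (19,4) (18,6) (81/7,12) (11,12)]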